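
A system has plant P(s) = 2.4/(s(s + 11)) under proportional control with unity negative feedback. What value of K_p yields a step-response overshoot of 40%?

From %OS = 100·exp(−πζ/√(1−ζ²)) = 40%, ζ = −ln(0.4)/√(π²+ln²(0.4)) = 0.28.
Characteristic equation s² + 11s + 2.4K_p = 0 gives ζ = 11/(2√(2.4K_p)).
Setting ζ = 0.28: √(2.4K_p) = 11/(2·0.28) = 19.64, so K_p = 385.8/2.4 = 161.

K_p = 161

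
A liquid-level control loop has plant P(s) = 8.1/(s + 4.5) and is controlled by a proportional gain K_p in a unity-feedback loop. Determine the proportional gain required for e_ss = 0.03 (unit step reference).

The loop is type 0, so e_ss(step) = 1/(1 + K_pos) with K_pos = K_p·P(0).
P(0) = 1.8. Require 1/(1 + K_p·1.8) = 0.03, so 1 + 1.8·K_p = 33.33.
K_p = (33.33 − 1)/1.8 = 18.

K_p = 18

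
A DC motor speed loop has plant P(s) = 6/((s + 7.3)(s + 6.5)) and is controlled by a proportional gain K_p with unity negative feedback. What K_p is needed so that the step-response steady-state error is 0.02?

K_p = 388

Steady-state error for a unit step on this type-0 loop is 1/(1 + K_p·P(0)).
P(0) = 0.1264. Require 1/(1 + K_p·0.1264) = 0.02, so 1 + 0.1264·K_p = 50.
K_p = (50 − 1)/0.1264 = 388.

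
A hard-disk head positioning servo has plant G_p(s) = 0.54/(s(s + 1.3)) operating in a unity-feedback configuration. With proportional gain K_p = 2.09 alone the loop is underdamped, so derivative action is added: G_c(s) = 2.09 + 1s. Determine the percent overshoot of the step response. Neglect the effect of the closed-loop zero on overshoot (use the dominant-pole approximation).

Forward path: (2.09 + 1s)·0.54/(s(s+1.3)). The closed-loop characteristic equation is s² + (1.3 + 0.54·1)s + 0.54·2.09 = 0.
That is s² + 1.84s + 1.129 = 0, so ω_n = 1.062 rad/s and ζ = 1.84/(2·1.062) = 0.866.
%OS = 100·exp(−πζ/√(1−ζ²)) = 0.434%.

0.434%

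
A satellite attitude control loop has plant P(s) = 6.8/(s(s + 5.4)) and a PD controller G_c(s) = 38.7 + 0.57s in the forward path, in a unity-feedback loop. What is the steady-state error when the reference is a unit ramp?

0.0205

The loop has one pole at the origin (type 1). Velocity error constant K_v = lim_{s→0} s·G_c(s)P(s) = 38.7·6.8/5.4 = 48.73.
Steady-state error to a unit ramp: e_ss = 1/K_v = 0.0205.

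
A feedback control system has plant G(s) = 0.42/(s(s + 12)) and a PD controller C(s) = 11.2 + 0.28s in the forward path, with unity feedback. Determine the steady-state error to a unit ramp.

The loop has one pole at the origin (type 1). Velocity error constant K_v = lim_{s→0} s·C(s)G(s) = 11.2·0.42/12 = 0.392.
Steady-state error to a unit ramp: e_ss = 1/K_v = 2.55.

2.55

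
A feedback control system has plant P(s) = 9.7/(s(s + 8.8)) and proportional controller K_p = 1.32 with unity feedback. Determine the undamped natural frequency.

1 + K_p·P(s) = 0 gives s² + 8.8s + 12.8 = 0.
So ω_n² = 12.8 ⇒ ω_n = 3.578 rad/s, and ζ = 8.8/(2ω_n) = 1.23.

ω_n = 3.58 rad/s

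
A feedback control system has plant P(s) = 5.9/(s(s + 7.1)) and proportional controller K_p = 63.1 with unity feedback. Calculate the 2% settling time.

T_s ≈ 1.13 s

Closed-loop characteristic equation: s² + 7.1s + 372.3 = 0, so ω_n = 19.29 rad/s and ζ = 7.1/(2·19.29) = 0.184.
2% settling time T_s ≈ 4/(ζω_n) = 4/3.55 = 1.13 s.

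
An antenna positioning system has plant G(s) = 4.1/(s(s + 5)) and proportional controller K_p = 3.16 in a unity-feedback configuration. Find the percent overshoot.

The closed-loop denominator s² + 5s + 12.96 gives ω_n = √12.96 = 3.599 and ζ = 5/(2ω_n) = 0.6946.
%OS = 100·exp(−πζ/√(1−ζ²)) = 100·exp(−π·0.6946/√0.5176) = 4.82%.

4.82%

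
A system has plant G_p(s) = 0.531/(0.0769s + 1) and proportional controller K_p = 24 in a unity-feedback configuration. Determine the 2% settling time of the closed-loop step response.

T_s ≈ 0.0224 s

Closed loop: T(s) = K_p·G_p/(1+K_p·G_p) = 12.74/(0.0769s + 1 + 12.74), with pole at s = −(1 + 12.74)/0.0769 = −178.7.
τ = 1/178.7 = 0.005595 s, so 2% settling time ≈ 4τ = 0.0224 s.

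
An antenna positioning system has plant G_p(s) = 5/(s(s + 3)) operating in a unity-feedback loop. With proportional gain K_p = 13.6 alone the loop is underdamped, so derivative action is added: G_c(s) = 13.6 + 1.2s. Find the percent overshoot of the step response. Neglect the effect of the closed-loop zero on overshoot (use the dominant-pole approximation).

12.9%

Forward path: (13.6 + 1.2s)·5/(s(s+3)). The closed-loop characteristic equation is s² + (3 + 5·1.2)s + 5·13.6 = 0.
That is s² + 9s + 68 = 0, so ω_n = 8.246 rad/s and ζ = 9/(2·8.246) = 0.5457.
%OS = 100·exp(−πζ/√(1−ζ²)) = 12.9%.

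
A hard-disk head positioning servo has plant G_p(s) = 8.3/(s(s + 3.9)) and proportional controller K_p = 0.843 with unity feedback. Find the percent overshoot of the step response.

From 1 + K_pG_p(s) = 0: s² + 3.9s + 6.997 = 0 ⇒ ω_n = 2.645, ζ = 0.7372.
%OS = 100·exp(−πζ/√(1−ζ²)) = 100·exp(−π·0.7372/√0.4565) = 3.25%.

3.25%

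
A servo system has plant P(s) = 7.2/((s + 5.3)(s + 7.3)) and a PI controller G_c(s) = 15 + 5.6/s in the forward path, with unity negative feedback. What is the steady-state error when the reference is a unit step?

The open loop G_c(s)P(s) has a pole at the origin (type 1), so the static position error constant is infinite and e_ss = 1/(1+∞) = 0.

0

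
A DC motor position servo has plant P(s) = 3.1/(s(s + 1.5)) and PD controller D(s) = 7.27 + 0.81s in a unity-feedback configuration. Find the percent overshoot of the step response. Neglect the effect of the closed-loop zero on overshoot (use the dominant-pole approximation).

23.1%

Forward path: (7.27 + 0.81s)·3.1/(s(s+1.5)). The closed-loop characteristic equation is s² + (1.5 + 3.1·0.81)s + 3.1·7.27 = 0.
That is s² + 4.011s + 22.54 = 0, so ω_n = 4.747 rad/s and ζ = 4.011/(2·4.747) = 0.4224.
%OS = 100·exp(−πζ/√(1−ζ²)) = 23.1%.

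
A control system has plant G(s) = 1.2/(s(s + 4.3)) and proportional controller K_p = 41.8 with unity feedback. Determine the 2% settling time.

T_s ≈ 1.86 s

Closed-loop characteristic equation: s² + 4.3s + 50.16 = 0, so ω_n = 7.082 rad/s and ζ = 4.3/(2·7.082) = 0.3036.
2% settling time T_s ≈ 4/(ζω_n) = 4/2.15 = 1.86 s.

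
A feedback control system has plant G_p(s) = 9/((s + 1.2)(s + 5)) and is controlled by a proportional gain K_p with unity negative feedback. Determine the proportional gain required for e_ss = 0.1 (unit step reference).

K_p = 6

Steady-state error for a unit step on this type-0 loop is 1/(1 + K_p·G_p(0)).
G_p(0) = 1.5. Require 1/(1 + K_p·1.5) = 0.1, so 1 + 1.5·K_p = 10.
K_p = (10 − 1)/1.5 = 6.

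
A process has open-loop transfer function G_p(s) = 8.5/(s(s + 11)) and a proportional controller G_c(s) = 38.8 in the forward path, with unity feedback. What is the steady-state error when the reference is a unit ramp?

The loop has one pole at the origin (type 1). Velocity error constant K_v = lim_{s→0} s·G_c(s)G_p(s) = 38.8·8.5/11 = 29.98.
Steady-state error to a unit ramp: e_ss = 1/K_v = 0.0334.

0.0334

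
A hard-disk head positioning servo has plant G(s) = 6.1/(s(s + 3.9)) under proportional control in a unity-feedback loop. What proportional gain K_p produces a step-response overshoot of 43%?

From %OS = 100·exp(−πζ/√(1−ζ²)) = 43%, ζ = −ln(0.43)/√(π²+ln²(0.43)) = 0.2594.
Characteristic equation s² + 3.9s + 6.1K_p = 0 gives ζ = 3.9/(2√(6.1K_p)).
Setting ζ = 0.2594: √(6.1K_p) = 3.9/(2·0.2594) = 7.516, so K_p = 56.49/6.1 = 9.26.

K_p = 9.26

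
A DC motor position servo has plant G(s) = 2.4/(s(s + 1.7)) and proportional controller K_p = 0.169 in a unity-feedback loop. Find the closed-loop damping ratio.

ζ = 1.33

With unity feedback the closed-loop characteristic equation is s² + 1.7s + 0.169·2.4 = s² + 1.7s + 0.4056 = 0.
So ω_n² = 0.4056 ⇒ ω_n = 0.6369 rad/s, and ζ = 1.7/(2ω_n) = 1.33.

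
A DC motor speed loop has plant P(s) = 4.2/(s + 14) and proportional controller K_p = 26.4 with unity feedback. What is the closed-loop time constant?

Closed-loop transfer function: T(s) = K_p·P(s)/(1 + K_p·P(s)) = 110.9/(s + 14 + 110.9) = 110.9/(s + 124.9).
Time constant τ = 1/124.9 = 0.00801 s.

τ = 0.00801 s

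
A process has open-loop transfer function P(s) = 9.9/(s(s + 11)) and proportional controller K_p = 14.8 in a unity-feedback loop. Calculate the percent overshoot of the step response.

20.1%

From 1 + K_pP(s) = 0: s² + 11s + 146.5 = 0 ⇒ ω_n = 12.1, ζ = 0.4544.
%OS = 100·exp(−πζ/√(1−ζ²)) = 100·exp(−π·0.4544/√0.7935) = 20.1%.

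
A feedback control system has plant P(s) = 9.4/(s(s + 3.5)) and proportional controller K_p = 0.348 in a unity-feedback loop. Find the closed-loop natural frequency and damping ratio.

ω_n = 1.81 rad/s, ζ = 0.968

With unity feedback the closed-loop characteristic equation is s² + 3.5s + 0.348·9.4 = s² + 3.5s + 3.271 = 0.
So ω_n² = 3.271 ⇒ ω_n = 1.809 rad/s, and ζ = 3.5/(2ω_n) = 0.968.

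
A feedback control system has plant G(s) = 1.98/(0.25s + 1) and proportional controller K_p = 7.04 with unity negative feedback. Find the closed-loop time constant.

τ = 0.0167 s

Closed loop: T(s) = K_p·G/(1+K_p·G) = 13.94/(0.25s + 1 + 13.94), with pole at s = −(1 + 13.94)/0.25 = −59.76.
Closed-loop time constant τ = 1/59.76 = 0.0167 s.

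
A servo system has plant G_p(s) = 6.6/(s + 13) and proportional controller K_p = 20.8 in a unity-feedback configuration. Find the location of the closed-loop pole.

Closed-loop transfer function: T(s) = K_p·G_p(s)/(1 + K_p·G_p(s)) = 137.3/(s + 13 + 137.3) = 137.3/(s + 150.3).
The closed-loop pole is at s = −150.3.

s = -150.3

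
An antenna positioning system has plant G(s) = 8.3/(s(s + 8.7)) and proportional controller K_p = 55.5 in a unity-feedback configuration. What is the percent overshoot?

52.2%

The closed-loop denominator s² + 8.7s + 460.7 gives ω_n = √460.7 = 21.46 and ζ = 8.7/(2ω_n) = 0.2027.
%OS = 100·exp(−πζ/√(1−ζ²)) = 100·exp(−π·0.2027/√0.9589) = 52.2%.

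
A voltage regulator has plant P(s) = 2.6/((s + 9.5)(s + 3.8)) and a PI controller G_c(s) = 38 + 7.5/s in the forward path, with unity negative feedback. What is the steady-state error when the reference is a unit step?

The open loop G_c(s)P(s) has a pole at the origin (type 1), so the static position error constant is infinite and e_ss = 1/(1+∞) = 0.

0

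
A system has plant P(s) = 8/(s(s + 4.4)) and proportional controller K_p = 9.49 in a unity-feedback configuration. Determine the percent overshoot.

44.1%

The closed-loop denominator s² + 4.4s + 75.92 gives ω_n = √75.92 = 8.713 and ζ = 4.4/(2ω_n) = 0.2525.
%OS = 100·exp(−πζ/√(1−ζ²)) = 100·exp(−π·0.2525/√0.9362) = 44.1%.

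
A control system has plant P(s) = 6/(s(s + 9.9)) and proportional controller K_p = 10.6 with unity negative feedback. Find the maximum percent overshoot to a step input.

Closed-loop characteristic equation: s² + 9.9s + 63.6 = 0, so ω_n = 7.975 rad/s and ζ = 9.9/(2·7.975) = 0.6207.
%OS = 100·exp(−πζ/√(1−ζ²)) = 100·exp(−π·0.6207/√0.6147) = 8.32%.

8.32%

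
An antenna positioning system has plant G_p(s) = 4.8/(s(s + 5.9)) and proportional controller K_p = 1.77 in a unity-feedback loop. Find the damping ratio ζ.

ζ = 1.01

The closed-loop denominator is s(s+5.9) + 1.77·4.8 = s² + 5.9s + 8.496.
So ω_n² = 8.496 ⇒ ω_n = 2.915 rad/s, and ζ = 5.9/(2ω_n) = 1.01.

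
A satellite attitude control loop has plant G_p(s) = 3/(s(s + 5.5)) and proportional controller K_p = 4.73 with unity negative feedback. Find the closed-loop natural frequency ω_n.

The closed-loop denominator is s(s+5.5) + 4.73·3 = s² + 5.5s + 14.19.
Matching s² + 2ζω_n s + ω_n²: ω_n = √14.19 = 3.767 rad/s and 2ζω_n = 5.5, so ζ = 5.5/(2·3.767) = 0.73.

ω_n = 3.77 rad/s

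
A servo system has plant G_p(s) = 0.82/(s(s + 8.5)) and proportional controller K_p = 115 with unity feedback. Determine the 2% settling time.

T_s ≈ 0.941 s

Closed-loop characteristic equation: s² + 8.5s + 94.3 = 0, so ω_n = 9.711 rad/s and ζ = 8.5/(2·9.711) = 0.4377.
2% settling time T_s ≈ 4/(ζω_n) = 4/4.25 = 0.941 s.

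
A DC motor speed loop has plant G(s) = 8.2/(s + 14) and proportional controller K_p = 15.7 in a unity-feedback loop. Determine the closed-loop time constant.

τ = 0.00701 s

Closed-loop transfer function: T(s) = K_p·G(s)/(1 + K_p·G(s)) = 128.7/(s + 14 + 128.7) = 128.7/(s + 142.7).
Time constant τ = 1/142.7 = 0.00701 s.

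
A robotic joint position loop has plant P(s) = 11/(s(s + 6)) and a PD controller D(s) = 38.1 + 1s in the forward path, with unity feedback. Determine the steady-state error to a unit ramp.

The loop has one pole at the origin (type 1). Velocity error constant K_v = lim_{s→0} s·D(s)P(s) = 38.1·11/6 = 69.85.
Steady-state error to a unit ramp: e_ss = 1/K_v = 0.0143.

0.0143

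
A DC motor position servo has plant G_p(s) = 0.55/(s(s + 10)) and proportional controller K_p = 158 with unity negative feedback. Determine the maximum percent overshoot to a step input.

From 1 + K_pG_p(s) = 0: s² + 10s + 86.9 = 0 ⇒ ω_n = 9.322, ζ = 0.5364.
%OS = 100·exp(−πζ/√(1−ζ²)) = 100·exp(−π·0.5364/√0.7123) = 13.6%.

13.6%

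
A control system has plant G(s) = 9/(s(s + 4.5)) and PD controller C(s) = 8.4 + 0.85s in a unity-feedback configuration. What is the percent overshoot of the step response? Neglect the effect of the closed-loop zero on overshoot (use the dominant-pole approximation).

Forward path: (8.4 + 0.85s)·9/(s(s+4.5)). The closed-loop characteristic equation is s² + (4.5 + 9·0.85)s + 9·8.4 = 0.
That is s² + 12.15s + 75.6 = 0, so ω_n = 8.695 rad/s and ζ = 12.15/(2·8.695) = 0.6987.
%OS = 100·exp(−πζ/√(1−ζ²)) = 4.65%.

4.65%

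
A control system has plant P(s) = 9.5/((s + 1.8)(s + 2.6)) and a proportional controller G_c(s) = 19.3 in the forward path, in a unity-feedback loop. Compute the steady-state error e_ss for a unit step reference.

0.0249

The loop is type 0. Static position error constant K_pos = G_c(0)·P(0) = 19.3·2.03 = 39.18.
Steady-state error to a unit step: e_ss = 1/(1+K_pos) = 1/40.18 = 0.0249.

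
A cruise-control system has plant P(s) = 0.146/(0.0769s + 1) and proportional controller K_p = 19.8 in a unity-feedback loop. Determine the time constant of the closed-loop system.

Closed loop: T(s) = K_p·P/(1+K_p·P) = 2.891/(0.0769s + 1 + 2.891), with pole at s = −(1 + 2.891)/0.0769 = −50.6.
Closed-loop time constant τ = 1/50.6 = 0.0198 s.

τ = 0.0198 s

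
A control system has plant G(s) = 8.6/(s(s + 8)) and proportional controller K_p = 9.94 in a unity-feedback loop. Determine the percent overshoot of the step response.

Closed-loop characteristic equation: s² + 8s + 85.48 = 0, so ω_n = 9.246 rad/s and ζ = 8/(2·9.246) = 0.4326.
%OS = 100·exp(−πζ/√(1−ζ²)) = 100·exp(−π·0.4326/√0.8128) = 22.1%.

22.1%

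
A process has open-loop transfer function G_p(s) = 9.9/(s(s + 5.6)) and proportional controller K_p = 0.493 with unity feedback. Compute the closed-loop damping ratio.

1 + K_p·G_p(s) = 0 gives s² + 5.6s + 4.881 = 0.
Matching s² + 2ζω_n s + ω_n²: ω_n = √4.881 = 2.209 rad/s and 2ζω_n = 5.6, so ζ = 5.6/(2·2.209) = 1.27.

ζ = 1.27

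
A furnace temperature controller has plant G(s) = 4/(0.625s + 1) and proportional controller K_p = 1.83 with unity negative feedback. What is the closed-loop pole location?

s = -13.31

Closed loop: T(s) = K_p·G/(1+K_p·G) = 7.32/(0.625s + 1 + 7.32), with pole at s = −(1 + 7.32)/0.625 = −13.31.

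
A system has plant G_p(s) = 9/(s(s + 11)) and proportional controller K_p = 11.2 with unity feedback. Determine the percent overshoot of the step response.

Closed-loop characteristic equation: s² + 11s + 100.8 = 0, so ω_n = 10.04 rad/s and ζ = 11/(2·10.04) = 0.5478.
%OS = 100·exp(−πζ/√(1−ζ²)) = 100·exp(−π·0.5478/√0.6999) = 12.8%.

12.8%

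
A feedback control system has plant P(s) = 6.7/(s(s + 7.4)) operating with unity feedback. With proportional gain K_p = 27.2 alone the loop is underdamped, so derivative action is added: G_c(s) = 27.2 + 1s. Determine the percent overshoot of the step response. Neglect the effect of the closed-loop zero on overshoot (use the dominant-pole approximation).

Forward path: (27.2 + 1s)·6.7/(s(s+7.4)). The closed-loop characteristic equation is s² + (7.4 + 6.7·1)s + 6.7·27.2 = 0.
That is s² + 14.1s + 182.2 = 0, so ω_n = 13.5 rad/s and ζ = 14.1/(2·13.5) = 0.5222.
%OS = 100·exp(−πζ/√(1−ζ²)) = 14.6%.

14.6%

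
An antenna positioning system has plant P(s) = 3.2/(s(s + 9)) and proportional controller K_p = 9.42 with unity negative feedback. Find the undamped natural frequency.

ω_n = 5.49 rad/s

With unity feedback the closed-loop characteristic equation is s² + 9s + 9.42·3.2 = s² + 9s + 30.14 = 0.
Matching s² + 2ζω_n s + ω_n²: ω_n = √30.14 = 5.49 rad/s and 2ζω_n = 9, so ζ = 9/(2·5.49) = 0.82.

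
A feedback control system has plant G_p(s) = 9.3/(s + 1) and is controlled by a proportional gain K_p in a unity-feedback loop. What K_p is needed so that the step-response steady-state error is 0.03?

The loop is type 0, so e_ss(step) = 1/(1 + K_pos) with K_pos = K_p·G_p(0).
G_p(0) = 9.3. Require 1/(1 + K_p·9.3) = 0.03, so 1 + 9.3·K_p = 33.33.
K_p = (33.33 − 1)/9.3 = 3.48.

K_p = 3.48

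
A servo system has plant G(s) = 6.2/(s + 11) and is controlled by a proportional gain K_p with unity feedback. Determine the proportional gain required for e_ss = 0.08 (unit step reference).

Steady-state error for a unit step on this type-0 loop is 1/(1 + K_p·G(0)).
G(0) = 0.5636. Require 1/(1 + K_p·0.5636) = 0.08, so 1 + 0.5636·K_p = 12.5.
K_p = (12.5 − 1)/0.5636 = 20.4.

K_p = 20.4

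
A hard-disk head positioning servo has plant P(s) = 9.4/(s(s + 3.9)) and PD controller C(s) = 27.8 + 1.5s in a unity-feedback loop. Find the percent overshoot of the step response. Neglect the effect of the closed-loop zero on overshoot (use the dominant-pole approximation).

12.2%

Forward path: (27.8 + 1.5s)·9.4/(s(s+3.9)). The closed-loop characteristic equation is s² + (3.9 + 9.4·1.5)s + 9.4·27.8 = 0.
That is s² + 18s + 261.3 = 0, so ω_n = 16.17 rad/s and ζ = 18/(2·16.17) = 0.5567.
%OS = 100·exp(−πζ/√(1−ζ²)) = 12.2%.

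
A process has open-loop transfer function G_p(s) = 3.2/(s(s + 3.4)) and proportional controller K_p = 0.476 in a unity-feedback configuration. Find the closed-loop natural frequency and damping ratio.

With unity feedback the closed-loop characteristic equation is s² + 3.4s + 0.476·3.2 = s² + 3.4s + 1.523 = 0.
Matching s² + 2ζω_n s + ω_n²: ω_n = √1.523 = 1.234 rad/s and 2ζω_n = 3.4, so ζ = 3.4/(2·1.234) = 1.38.

ω_n = 1.23 rad/s, ζ = 1.38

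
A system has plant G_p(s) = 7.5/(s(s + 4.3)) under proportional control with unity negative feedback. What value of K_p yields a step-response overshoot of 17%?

K_p = 2.55

From %OS = 100·exp(−πζ/√(1−ζ²)) = 17%, ζ = −ln(0.17)/√(π²+ln²(0.17)) = 0.4913.
Characteristic equation s² + 4.3s + 7.5K_p = 0 gives ζ = 4.3/(2√(7.5K_p)).
Setting ζ = 0.4913: √(7.5K_p) = 4.3/(2·0.4913) = 4.376, so K_p = 19.15/7.5 = 2.55.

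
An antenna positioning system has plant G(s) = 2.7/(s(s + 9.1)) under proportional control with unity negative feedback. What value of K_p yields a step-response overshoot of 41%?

From %OS = 100·exp(−πζ/√(1−ζ²)) = 41%, ζ = −ln(0.41)/√(π²+ln²(0.41)) = 0.273.
Characteristic equation s² + 9.1s + 2.7K_p = 0 gives ζ = 9.1/(2√(2.7K_p)).
Setting ζ = 0.273: √(2.7K_p) = 9.1/(2·0.273) = 16.67, so K_p = 277.7/2.7 = 103.

K_p = 103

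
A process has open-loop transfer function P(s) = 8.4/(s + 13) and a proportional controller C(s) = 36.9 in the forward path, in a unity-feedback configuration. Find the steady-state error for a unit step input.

0.0403

The loop is type 0. Static position error constant K_pos = C(0)·P(0) = 36.9·0.6462 = 23.84.
Steady-state error to a unit step: e_ss = 1/(1+K_pos) = 1/24.84 = 0.0403.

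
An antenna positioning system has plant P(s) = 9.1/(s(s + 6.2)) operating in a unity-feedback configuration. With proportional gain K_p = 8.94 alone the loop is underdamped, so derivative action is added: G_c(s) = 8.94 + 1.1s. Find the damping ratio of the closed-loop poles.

ζ = 0.899

Forward path: (8.94 + 1.1s)·9.1/(s(s+6.2)). The closed-loop characteristic equation is s² + (6.2 + 9.1·1.1)s + 9.1·8.94 = 0.
That is s² + 16.21s + 81.35 = 0, so ω_n = 9.02 rad/s and ζ = 16.21/(2·9.02) = 0.8986.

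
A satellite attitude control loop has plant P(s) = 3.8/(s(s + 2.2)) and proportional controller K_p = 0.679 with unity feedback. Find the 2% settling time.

T_s ≈ 3.64 s

Closed-loop characteristic equation: s² + 2.2s + 2.58 = 0, so ω_n = 1.606 rad/s and ζ = 2.2/(2·1.606) = 0.6848.
2% settling time T_s ≈ 4/(ζω_n) = 4/1.1 = 3.64 s.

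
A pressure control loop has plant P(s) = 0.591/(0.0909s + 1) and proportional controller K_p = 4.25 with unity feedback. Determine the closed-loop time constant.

Closed loop: T(s) = K_p·P/(1+K_p·P) = 2.512/(0.0909s + 1 + 2.512), with pole at s = −(1 + 2.512)/0.0909 = −38.63.
Closed-loop time constant τ = 1/38.63 = 0.0259 s.

τ = 0.0259 s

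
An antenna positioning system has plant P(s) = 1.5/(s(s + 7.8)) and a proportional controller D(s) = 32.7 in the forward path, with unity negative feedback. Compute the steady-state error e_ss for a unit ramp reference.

The loop has one pole at the origin (type 1). Velocity error constant K_v = lim_{s→0} s·D(s)P(s) = 32.7·1.5/7.8 = 6.288.
Steady-state error to a unit ramp: e_ss = 1/K_v = 0.159.

0.159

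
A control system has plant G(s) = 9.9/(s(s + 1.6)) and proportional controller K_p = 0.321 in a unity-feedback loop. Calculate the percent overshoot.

20.6%

Closed-loop characteristic equation: s² + 1.6s + 3.178 = 0, so ω_n = 1.783 rad/s and ζ = 1.6/(2·1.783) = 0.4488.
%OS = 100·exp(−πζ/√(1−ζ²)) = 100·exp(−π·0.4488/√0.7986) = 20.6%.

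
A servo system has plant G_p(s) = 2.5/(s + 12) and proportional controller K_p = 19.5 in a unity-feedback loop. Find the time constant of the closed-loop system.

τ = 0.0165 s

Closed-loop transfer function: T(s) = K_p·G_p(s)/(1 + K_p·G_p(s)) = 48.75/(s + 12 + 48.75) = 48.75/(s + 60.75).
Time constant τ = 1/60.75 = 0.0165 s.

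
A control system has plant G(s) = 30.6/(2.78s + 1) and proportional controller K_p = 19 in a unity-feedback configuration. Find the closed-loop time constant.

Closed loop: T(s) = K_p·G/(1+K_p·G) = 581.4/(2.78s + 1 + 581.4), with pole at s = −(1 + 581.4)/2.78 = −209.5.
Closed-loop time constant τ = 1/209.5 = 0.00477 s.

τ = 0.00477 s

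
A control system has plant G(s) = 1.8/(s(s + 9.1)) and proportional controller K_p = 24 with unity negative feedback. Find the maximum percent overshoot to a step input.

4.91%

From 1 + K_pG(s) = 0: s² + 9.1s + 43.2 = 0 ⇒ ω_n = 6.573, ζ = 0.6923.
%OS = 100·exp(−πζ/√(1−ζ²)) = 100·exp(−π·0.6923/√0.5208) = 4.91%.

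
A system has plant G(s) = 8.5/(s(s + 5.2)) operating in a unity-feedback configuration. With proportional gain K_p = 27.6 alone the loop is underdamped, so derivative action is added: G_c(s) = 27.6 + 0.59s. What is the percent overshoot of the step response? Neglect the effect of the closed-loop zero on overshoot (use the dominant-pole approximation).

32.9%

Forward path: (27.6 + 0.59s)·8.5/(s(s+5.2)). The closed-loop characteristic equation is s² + (5.2 + 8.5·0.59)s + 8.5·27.6 = 0.
That is s² + 10.21s + 234.6 = 0, so ω_n = 15.32 rad/s and ζ = 10.21/(2·15.32) = 0.3335.
%OS = 100·exp(−πζ/√(1−ζ²)) = 32.9%.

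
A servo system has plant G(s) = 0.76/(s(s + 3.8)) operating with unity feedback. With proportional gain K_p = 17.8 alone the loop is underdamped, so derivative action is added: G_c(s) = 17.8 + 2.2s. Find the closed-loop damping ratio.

ζ = 0.744

Forward path: (17.8 + 2.2s)·0.76/(s(s+3.8)). The closed-loop characteristic equation is s² + (3.8 + 0.76·2.2)s + 0.76·17.8 = 0.
That is s² + 5.472s + 13.53 = 0, so ω_n = 3.678 rad/s and ζ = 5.472/(2·3.678) = 0.7439.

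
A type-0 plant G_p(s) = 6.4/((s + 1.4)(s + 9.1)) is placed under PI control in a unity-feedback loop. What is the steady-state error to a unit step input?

The PI controller's integrator makes the forward path type 1, so e_ss to a step is zero.

0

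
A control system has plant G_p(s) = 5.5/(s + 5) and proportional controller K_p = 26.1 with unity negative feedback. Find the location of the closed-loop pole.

Closed-loop transfer function: T(s) = K_p·G_p(s)/(1 + K_p·G_p(s)) = 143.6/(s + 5 + 143.6) = 143.6/(s + 148.6).
The closed-loop pole is at s = −148.6.

s = -148.6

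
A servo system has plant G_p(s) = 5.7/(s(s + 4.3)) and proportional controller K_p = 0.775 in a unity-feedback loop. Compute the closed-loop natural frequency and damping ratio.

The closed-loop denominator is s(s+4.3) + 0.775·5.7 = s² + 4.3s + 4.418.
So ω_n² = 4.418 ⇒ ω_n = 2.102 rad/s, and ζ = 4.3/(2ω_n) = 1.02.

ω_n = 2.1 rad/s, ζ = 1.02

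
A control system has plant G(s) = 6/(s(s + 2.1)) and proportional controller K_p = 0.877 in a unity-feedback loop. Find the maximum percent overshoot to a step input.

19.8%

The closed-loop denominator s² + 2.1s + 5.262 gives ω_n = √5.262 = 2.294 and ζ = 2.1/(2ω_n) = 0.4577.
%OS = 100·exp(−πζ/√(1−ζ²)) = 100·exp(−π·0.4577/√0.7905) = 19.8%.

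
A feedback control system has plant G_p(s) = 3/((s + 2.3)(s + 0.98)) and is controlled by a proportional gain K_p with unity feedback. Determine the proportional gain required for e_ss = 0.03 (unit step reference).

Steady-state error for a unit step on this type-0 loop is 1/(1 + K_p·G_p(0)).
G_p(0) = 1.331. Require 1/(1 + K_p·1.331) = 0.03, so 1 + 1.331·K_p = 33.33.
K_p = (33.33 − 1)/1.331 = 24.3.

K_p = 24.3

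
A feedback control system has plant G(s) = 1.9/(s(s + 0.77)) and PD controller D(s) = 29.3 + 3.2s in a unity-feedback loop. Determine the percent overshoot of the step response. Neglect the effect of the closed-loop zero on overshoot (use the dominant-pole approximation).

Forward path: (29.3 + 3.2s)·1.9/(s(s+0.77)). The closed-loop characteristic equation is s² + (0.77 + 1.9·3.2)s + 1.9·29.3 = 0.
That is s² + 6.85s + 55.67 = 0, so ω_n = 7.461 rad/s and ζ = 6.85/(2·7.461) = 0.459.
%OS = 100·exp(−πζ/√(1−ζ²)) = 19.7%.

19.7%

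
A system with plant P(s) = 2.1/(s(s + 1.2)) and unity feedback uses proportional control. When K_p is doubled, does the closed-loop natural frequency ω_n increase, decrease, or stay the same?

increase

ω_n = √(2.1·K_p), which grows with K_p.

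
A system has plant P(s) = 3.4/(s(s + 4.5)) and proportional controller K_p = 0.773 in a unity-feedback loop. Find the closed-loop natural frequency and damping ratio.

ω_n = 1.62 rad/s, ζ = 1.39

With unity feedback the closed-loop characteristic equation is s² + 4.5s + 0.773·3.4 = s² + 4.5s + 2.628 = 0.
Matching s² + 2ζω_n s + ω_n²: ω_n = √2.628 = 1.621 rad/s and 2ζω_n = 4.5, so ζ = 4.5/(2·1.621) = 1.39.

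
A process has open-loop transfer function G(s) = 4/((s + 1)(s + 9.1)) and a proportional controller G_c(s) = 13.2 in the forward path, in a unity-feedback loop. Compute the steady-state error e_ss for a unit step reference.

The loop is type 0. Static position error constant K_pos = G_c(0)·G(0) = 13.2·0.4396 = 5.802.
Steady-state error to a unit step: e_ss = 1/(1+K_pos) = 1/6.802 = 0.147.

0.147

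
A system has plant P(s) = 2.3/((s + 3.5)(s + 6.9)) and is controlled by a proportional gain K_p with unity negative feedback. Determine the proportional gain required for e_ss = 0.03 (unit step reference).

K_p = 340

The loop is type 0, so e_ss(step) = 1/(1 + K_pos) with K_pos = K_p·P(0).
P(0) = 0.09524. Require 1/(1 + K_p·0.09524) = 0.03, so 1 + 0.09524·K_p = 33.33.
K_p = (33.33 − 1)/0.09524 = 340.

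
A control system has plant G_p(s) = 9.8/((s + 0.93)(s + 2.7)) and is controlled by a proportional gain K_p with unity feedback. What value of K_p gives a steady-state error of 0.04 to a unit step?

K_p = 6.15

Steady-state error for a unit step on this type-0 loop is 1/(1 + K_p·G_p(0)).
G_p(0) = 3.903. Require 1/(1 + K_p·3.903) = 0.04, so 1 + 3.903·K_p = 25.
K_p = (25 − 1)/3.903 = 6.15.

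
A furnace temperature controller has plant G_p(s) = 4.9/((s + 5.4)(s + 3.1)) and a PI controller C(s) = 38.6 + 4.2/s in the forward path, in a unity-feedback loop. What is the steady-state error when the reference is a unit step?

The open loop C(s)G_p(s) has a pole at the origin (type 1), so the static position error constant is infinite and e_ss = 1/(1+∞) = 0.

0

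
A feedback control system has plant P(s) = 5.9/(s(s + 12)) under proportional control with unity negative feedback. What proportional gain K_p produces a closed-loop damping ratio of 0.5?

Closed-loop characteristic equation: s² + 12s + K_p·5.9 = 0.
So ω_n = √(5.9K_p) and 2ζω_n = 12, giving ζ = 12/(2√(5.9K_p)).
Setting ζ = 0.5: √(5.9K_p) = 12/(2·0.5) = 12, so K_p = 144/5.9 = 24.4.

K_p = 24.4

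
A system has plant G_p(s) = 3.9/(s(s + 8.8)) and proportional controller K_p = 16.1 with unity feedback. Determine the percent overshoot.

Closed-loop characteristic equation: s² + 8.8s + 62.79 = 0, so ω_n = 7.924 rad/s and ζ = 8.8/(2·7.924) = 0.5553.
%OS = 100·exp(−πζ/√(1−ζ²)) = 100·exp(−π·0.5553/√0.6917) = 12.3%.

12.3%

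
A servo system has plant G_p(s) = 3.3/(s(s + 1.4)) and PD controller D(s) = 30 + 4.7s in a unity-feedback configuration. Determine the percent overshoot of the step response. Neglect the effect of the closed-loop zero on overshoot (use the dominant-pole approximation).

Forward path: (30 + 4.7s)·3.3/(s(s+1.4)). The closed-loop characteristic equation is s² + (1.4 + 3.3·4.7)s + 3.3·30 = 0.
That is s² + 16.91s + 99 = 0, so ω_n = 9.95 rad/s and ζ = 16.91/(2·9.95) = 0.8498.
%OS = 100·exp(−πζ/√(1−ζ²)) = 0.632%.

0.632%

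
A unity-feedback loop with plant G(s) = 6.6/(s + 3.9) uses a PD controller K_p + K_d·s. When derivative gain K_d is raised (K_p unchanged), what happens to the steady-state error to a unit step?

unchanged

K_d affects only the transient (the s-coefficient); the DC loop gain, and hence e_ss, depends only on K_p.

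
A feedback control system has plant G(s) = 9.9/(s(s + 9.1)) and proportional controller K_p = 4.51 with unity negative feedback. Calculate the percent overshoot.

5.39%

The closed-loop denominator s² + 9.1s + 44.65 gives ω_n = √44.65 = 6.682 and ζ = 9.1/(2ω_n) = 0.6809.
%OS = 100·exp(−πζ/√(1−ζ²)) = 100·exp(−π·0.6809/√0.5363) = 5.39%.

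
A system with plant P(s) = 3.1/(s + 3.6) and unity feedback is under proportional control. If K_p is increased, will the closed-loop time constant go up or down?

decrease

The closed-loop bandwidth 3.6+K_p·3.1 grows with K_p, so τ shrinks.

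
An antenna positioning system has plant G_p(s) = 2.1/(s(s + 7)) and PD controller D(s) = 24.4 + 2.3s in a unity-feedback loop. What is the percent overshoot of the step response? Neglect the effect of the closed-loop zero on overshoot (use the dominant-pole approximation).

Forward path: (24.4 + 2.3s)·2.1/(s(s+7)). The closed-loop characteristic equation is s² + (7 + 2.1·2.3)s + 2.1·24.4 = 0.
That is s² + 11.83s + 51.24 = 0, so ω_n = 7.158 rad/s and ζ = 11.83/(2·7.158) = 0.8263.
%OS = 100·exp(−πζ/√(1−ζ²)) = 0.996%.

0.996%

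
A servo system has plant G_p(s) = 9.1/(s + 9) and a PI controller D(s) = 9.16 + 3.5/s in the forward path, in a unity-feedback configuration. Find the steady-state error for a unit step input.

The open loop D(s)G_p(s) has a pole at the origin (type 1), so the static position error constant is infinite and e_ss = 1/(1+∞) = 0.

0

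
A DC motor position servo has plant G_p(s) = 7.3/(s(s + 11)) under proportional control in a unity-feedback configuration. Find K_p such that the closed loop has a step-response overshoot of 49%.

From %OS = 100·exp(−πζ/√(1−ζ²)) = 49%, ζ = −ln(0.49)/√(π²+ln²(0.49)) = 0.2214.
Characteristic equation s² + 11s + 7.3K_p = 0 gives ζ = 11/(2√(7.3K_p)).
Setting ζ = 0.2214: √(7.3K_p) = 11/(2·0.2214) = 24.84, so K_p = 617/7.3 = 84.5.

K_p = 84.5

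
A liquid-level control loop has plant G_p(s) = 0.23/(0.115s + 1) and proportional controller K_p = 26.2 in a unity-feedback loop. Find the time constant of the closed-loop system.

Closed loop: T(s) = K_p·G_p/(1+K_p·G_p) = 6.026/(0.115s + 1 + 6.026), with pole at s = −(1 + 6.026)/0.115 = −61.1.
Closed-loop time constant τ = 1/61.1 = 0.0164 s.

τ = 0.0164 s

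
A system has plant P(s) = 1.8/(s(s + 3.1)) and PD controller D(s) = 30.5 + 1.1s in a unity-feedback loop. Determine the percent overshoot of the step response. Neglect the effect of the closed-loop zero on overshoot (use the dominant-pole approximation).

Forward path: (30.5 + 1.1s)·1.8/(s(s+3.1)). The closed-loop characteristic equation is s² + (3.1 + 1.8·1.1)s + 1.8·30.5 = 0.
That is s² + 5.08s + 54.9 = 0, so ω_n = 7.409 rad/s and ζ = 5.08/(2·7.409) = 0.3428.
%OS = 100·exp(−πζ/√(1−ζ²)) = 31.8%.

31.8%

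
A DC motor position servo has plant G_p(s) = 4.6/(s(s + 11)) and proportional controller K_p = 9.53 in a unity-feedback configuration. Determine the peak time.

T_p = 0.852 s

The closed-loop denominator s² + 11s + 43.84 gives ω_n = √43.84 = 6.621 and ζ = 11/(2ω_n) = 0.8307.
Damped frequency ω_d = ω_n√(1−ζ²) = 3.686 rad/s, so peak time T_p = π/ω_d = 0.852 s.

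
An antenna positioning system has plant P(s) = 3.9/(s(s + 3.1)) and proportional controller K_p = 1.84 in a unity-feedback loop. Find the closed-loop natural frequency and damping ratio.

ω_n = 2.68 rad/s, ζ = 0.579

The closed-loop denominator is s(s+3.1) + 1.84·3.9 = s² + 3.1s + 7.176.
Matching s² + 2ζω_n s + ω_n²: ω_n = √7.176 = 2.679 rad/s and 2ζω_n = 3.1, so ζ = 3.1/(2·2.679) = 0.579.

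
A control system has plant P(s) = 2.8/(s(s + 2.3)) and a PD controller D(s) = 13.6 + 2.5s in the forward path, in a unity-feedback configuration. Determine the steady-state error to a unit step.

The open loop D(s)P(s) has a pole at the origin (type 1), so the static position error constant is infinite and e_ss = 1/(1+∞) = 0.

0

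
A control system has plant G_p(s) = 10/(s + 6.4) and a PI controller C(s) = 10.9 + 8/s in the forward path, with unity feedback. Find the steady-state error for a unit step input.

The open loop C(s)G_p(s) has a pole at the origin (type 1), so the static position error constant is infinite and e_ss = 1/(1+∞) = 0.

0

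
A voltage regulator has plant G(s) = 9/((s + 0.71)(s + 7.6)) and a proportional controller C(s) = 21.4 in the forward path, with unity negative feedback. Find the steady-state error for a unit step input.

The loop is type 0. Static position error constant K_pos = C(0)·G(0) = 21.4·1.668 = 35.69.
Steady-state error to a unit step: e_ss = 1/(1+K_pos) = 1/36.69 = 0.0273.

0.0273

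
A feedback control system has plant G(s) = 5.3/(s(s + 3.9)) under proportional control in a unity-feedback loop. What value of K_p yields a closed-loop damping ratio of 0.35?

Closed-loop characteristic equation: s² + 3.9s + K_p·5.3 = 0.
So ω_n = √(5.3K_p) and 2ζω_n = 3.9, giving ζ = 3.9/(2√(5.3K_p)).
Setting ζ = 0.35: √(5.3K_p) = 3.9/(2·0.35) = 5.571, so K_p = 31.04/5.3 = 5.86.

K_p = 5.86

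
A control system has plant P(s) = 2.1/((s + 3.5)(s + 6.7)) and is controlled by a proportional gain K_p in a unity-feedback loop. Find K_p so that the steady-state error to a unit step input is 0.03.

K_p = 361

The loop is type 0, so e_ss(step) = 1/(1 + K_pos) with K_pos = K_p·P(0).
P(0) = 0.08955. Require 1/(1 + K_p·0.08955) = 0.03, so 1 + 0.08955·K_p = 33.33.
K_p = (33.33 − 1)/0.08955 = 361.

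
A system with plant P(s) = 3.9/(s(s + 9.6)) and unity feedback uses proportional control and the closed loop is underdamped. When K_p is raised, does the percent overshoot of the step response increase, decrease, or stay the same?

ζ = 9.6/(2√(3.9K_p)) decreases as K_p grows; lower damping means more overshoot.

increase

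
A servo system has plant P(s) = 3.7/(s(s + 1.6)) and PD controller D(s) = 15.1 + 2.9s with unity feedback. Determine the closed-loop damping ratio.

Forward path: (15.1 + 2.9s)·3.7/(s(s+1.6)). The closed-loop characteristic equation is s² + (1.6 + 3.7·2.9)s + 3.7·15.1 = 0.
That is s² + 12.33s + 55.87 = 0, so ω_n = 7.475 rad/s and ζ = 12.33/(2·7.475) = 0.8248.

ζ = 0.825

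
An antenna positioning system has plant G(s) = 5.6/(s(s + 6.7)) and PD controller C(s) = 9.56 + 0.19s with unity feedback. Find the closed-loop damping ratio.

Forward path: (9.56 + 0.19s)·5.6/(s(s+6.7)). The closed-loop characteristic equation is s² + (6.7 + 5.6·0.19)s + 5.6·9.56 = 0.
That is s² + 7.764s + 53.54 = 0, so ω_n = 7.317 rad/s and ζ = 7.764/(2·7.317) = 0.5306.

ζ = 0.531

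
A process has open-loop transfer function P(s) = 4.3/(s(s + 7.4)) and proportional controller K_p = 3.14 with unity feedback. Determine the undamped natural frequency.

The closed-loop denominator is s(s+7.4) + 3.14·4.3 = s² + 7.4s + 13.5.
So ω_n² = 13.5 ⇒ ω_n = 3.675 rad/s, and ζ = 7.4/(2ω_n) = 1.01.

ω_n = 3.67 rad/s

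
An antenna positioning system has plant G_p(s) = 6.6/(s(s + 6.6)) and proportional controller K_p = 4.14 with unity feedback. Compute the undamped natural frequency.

ω_n = 5.23 rad/s

The closed-loop denominator is s(s+6.6) + 4.14·6.6 = s² + 6.6s + 27.32.
Matching s² + 2ζω_n s + ω_n²: ω_n = √27.32 = 5.227 rad/s and 2ζω_n = 6.6, so ζ = 6.6/(2·5.227) = 0.631.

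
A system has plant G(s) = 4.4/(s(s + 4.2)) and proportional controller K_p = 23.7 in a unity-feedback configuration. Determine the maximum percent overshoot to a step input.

51.7%

The closed-loop denominator s² + 4.2s + 104.3 gives ω_n = √104.3 = 10.21 and ζ = 4.2/(2ω_n) = 0.2056.
%OS = 100·exp(−πζ/√(1−ζ²)) = 100·exp(−π·0.2056/√0.9577) = 51.7%.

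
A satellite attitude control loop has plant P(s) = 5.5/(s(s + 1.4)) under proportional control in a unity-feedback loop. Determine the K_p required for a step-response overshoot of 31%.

From %OS = 100·exp(−πζ/√(1−ζ²)) = 31%, ζ = −ln(0.31)/√(π²+ln²(0.31)) = 0.3493.
Characteristic equation s² + 1.4s + 5.5K_p = 0 gives ζ = 1.4/(2√(5.5K_p)).
Setting ζ = 0.3493: √(5.5K_p) = 1.4/(2·0.3493) = 2.004, so K_p = 4.016/5.5 = 0.73.

K_p = 0.73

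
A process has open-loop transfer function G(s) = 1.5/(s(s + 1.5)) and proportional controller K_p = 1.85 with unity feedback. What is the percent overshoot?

20.5%

From 1 + K_pG(s) = 0: s² + 1.5s + 2.775 = 0 ⇒ ω_n = 1.666, ζ = 0.4502.
%OS = 100·exp(−πζ/√(1−ζ²)) = 100·exp(−π·0.4502/√0.7973) = 20.5%.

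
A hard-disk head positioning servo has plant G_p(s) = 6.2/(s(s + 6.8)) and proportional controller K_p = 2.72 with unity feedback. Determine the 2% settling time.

T_s ≈ 1.18 s

Closed-loop characteristic equation: s² + 6.8s + 16.86 = 0, so ω_n = 4.107 rad/s and ζ = 6.8/(2·4.107) = 0.8279.
2% settling time T_s ≈ 4/(ζω_n) = 4/3.4 = 1.18 s.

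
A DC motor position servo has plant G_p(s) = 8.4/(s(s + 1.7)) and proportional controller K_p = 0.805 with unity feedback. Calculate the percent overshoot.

33.7%

Closed-loop characteristic equation: s² + 1.7s + 6.762 = 0, so ω_n = 2.6 rad/s and ζ = 1.7/(2·2.6) = 0.3269.
%OS = 100·exp(−πζ/√(1−ζ²)) = 100·exp(−π·0.3269/√0.8932) = 33.7%.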